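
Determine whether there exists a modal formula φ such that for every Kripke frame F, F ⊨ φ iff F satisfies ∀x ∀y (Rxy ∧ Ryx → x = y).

Modal frame validity is preserved under surjective bounded morphisms.
The 6-cycle (worlds a,b,c,d,e,f with a→b→c→d→e→f→a) is antisymmetric. Sending even-indexed worlds to s and odd-indexed worlds to t is a surjective bounded morphism onto the two-world frame with s↔t, which is not antisymmetric.
So no modal formula (or set of formulas) defines exactly the antisymmetric frames.

No — not modally definable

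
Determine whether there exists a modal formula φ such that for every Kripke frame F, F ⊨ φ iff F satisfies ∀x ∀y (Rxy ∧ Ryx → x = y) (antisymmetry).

If a class were modally definable it would be closed under surjective bounded morphisms (Goldblatt–Thomason).
The 4-cycle (worlds s,t,u,v with s→t→u→v→s) is antisymmetric. Sending even-indexed worlds to a and odd-indexed worlds to b is a surjective bounded morphism onto the two-world frame with a↔b, which is not antisymmetric.
Hence antisymmetry is not modally definable.

No — not modally definable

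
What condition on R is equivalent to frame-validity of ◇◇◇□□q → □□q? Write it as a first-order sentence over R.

∀x ∀y ∀z ((xR³y ∧ xR²z) → ∃w (yR²w ∧ z = w))

This is a Sahlqvist (Geach-type) schema ◇^3□^2q → □^2◇^0q.
Minimal-valuation argument: fix x; take any y with xR^3y and any z with xR^2z. Set V(q) to the set of worlds R-reachable from y in exactly 2 steps. Then □^2q holds at y, so the antecedent holds at x; validity forces ◇^0q at z, giving a w with zR^0w and yR^2w.
First-order correspondent: ∀x ∀y ∀z ((xR³y ∧ xR²z) → ∃w (yR²w ∧ z = w)).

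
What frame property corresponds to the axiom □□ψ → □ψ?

This is the C4 axiom.
It corresponds to density: ∀x ∀y (Rxy → ∃z (Rxz ∧ Rzy)).

Density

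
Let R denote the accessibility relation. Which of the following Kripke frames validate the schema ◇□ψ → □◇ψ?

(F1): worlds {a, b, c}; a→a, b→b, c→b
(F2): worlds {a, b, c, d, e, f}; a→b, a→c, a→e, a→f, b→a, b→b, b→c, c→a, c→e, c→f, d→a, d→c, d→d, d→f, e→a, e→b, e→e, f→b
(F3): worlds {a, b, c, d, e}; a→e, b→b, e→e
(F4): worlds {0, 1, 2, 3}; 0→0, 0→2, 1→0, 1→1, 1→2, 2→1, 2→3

Frame correspondent (Sahlqvist): ∀x ∀y ∀z (Rxy ∧ Rxz → ∃w (Ryw ∧ Rzw)) — i.e. convergence.
(F1): holds.
(F2): fails — Rac and Raf but c and f have no common successor.
(F3): holds.
(F4): fails — R00 and R02 but 0 and 2 have no common successor.

(F1), (F3)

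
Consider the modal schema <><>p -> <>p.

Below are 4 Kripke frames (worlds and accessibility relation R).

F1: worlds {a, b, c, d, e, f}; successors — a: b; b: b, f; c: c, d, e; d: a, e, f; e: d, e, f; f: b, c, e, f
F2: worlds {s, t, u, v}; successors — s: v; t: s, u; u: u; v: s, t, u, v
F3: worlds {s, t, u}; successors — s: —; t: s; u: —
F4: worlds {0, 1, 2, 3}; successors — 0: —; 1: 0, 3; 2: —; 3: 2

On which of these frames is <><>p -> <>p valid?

The schema corresponds to transitivity: forall x forall y forall z (Rxy & Ryz -> Rxz).
F1: fails — Rcd and Rdf but not Rcf.
F2: fails — Rts and Rsv but not Rtv.
F3: condition met.
F4: fails — R13 and R32 but not R12.

F3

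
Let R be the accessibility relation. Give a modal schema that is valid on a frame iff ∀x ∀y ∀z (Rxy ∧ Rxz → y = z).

◇ψ → □ψ

A defining formula is ◇ψ → □ψ (the CD axiom).
Suppose ◇ψ→□ψ is valid. Take Rxy, Rxz and set V(ψ)={y}. Then ◇ψ at x, so □ψ at x, so ψ at z, i.e. z=y.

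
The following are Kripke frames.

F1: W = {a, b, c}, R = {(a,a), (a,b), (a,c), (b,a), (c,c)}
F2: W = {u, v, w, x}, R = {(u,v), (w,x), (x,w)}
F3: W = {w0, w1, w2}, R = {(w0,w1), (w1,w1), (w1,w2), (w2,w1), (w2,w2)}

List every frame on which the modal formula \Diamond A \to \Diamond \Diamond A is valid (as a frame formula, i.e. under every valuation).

The schema corresponds to a generalized confluence (Geach) condition: \forall x \forall y (xRy \to \exists w (y = w \wedge x R^2 w)).
F1: holds.
F2: fails — uRv but no t with v=t and uR²t.
F3: holds.
Valid on: F1, F3.

F1, F3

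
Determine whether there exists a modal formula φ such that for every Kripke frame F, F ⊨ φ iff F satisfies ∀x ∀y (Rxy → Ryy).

Yes, by □(□r → r)

This is a Sahlqvist condition; the T□ axiom □(□r → r) defines it.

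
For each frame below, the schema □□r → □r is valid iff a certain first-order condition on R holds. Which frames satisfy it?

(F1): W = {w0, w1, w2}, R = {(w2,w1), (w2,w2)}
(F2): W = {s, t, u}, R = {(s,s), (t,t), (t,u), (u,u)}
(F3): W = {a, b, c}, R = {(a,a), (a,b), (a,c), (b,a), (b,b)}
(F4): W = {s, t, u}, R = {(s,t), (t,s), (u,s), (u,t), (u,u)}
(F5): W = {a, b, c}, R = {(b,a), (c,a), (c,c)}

(F1), (F2), (F3)

Frame correspondent (Sahlqvist): ∀x ∀y (Rxy → ∃z (Rxz ∧ Rzy)) — i.e. density.
(F1): holds.
(F2): holds.
(F3): holds.
(F4): fails — Rts but no z with Rtz and Rzs.
(F5): fails — Rba but no z with Rbz and Rza.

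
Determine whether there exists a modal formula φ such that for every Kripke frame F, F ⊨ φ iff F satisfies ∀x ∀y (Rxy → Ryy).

Definable; □(□p → p) defines it

This is a Sahlqvist condition; the T□ axiom □(□p → p) defines it.
Suppose □(□p→p) is valid. Take Rxy and set V(p)={w : Ryw}. Then at y, □p holds; since □(□p→p) at x, □p→p at y, so p at y, i.e. Ryy.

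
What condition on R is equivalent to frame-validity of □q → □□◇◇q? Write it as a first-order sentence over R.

∀x ∀z (xR²z → ∃w (xRw ∧ zR²w))

This is a Sahlqvist (Geach-type) schema ◇^0□^1q → □^2◇^2q.
Minimal-valuation argument: fix x; take any y with xR^0y and any z with xR^2z. Set V(q) to the set of worlds R-reachable from y in exactly 1 step. Then □^1q holds at y, so the antecedent holds at x; validity forces ◇^2q at z, giving a w with zR^2w and yR^1w.
First-order correspondent: ∀x ∀z (xR²z → ∃w (xRw ∧ zR²w)).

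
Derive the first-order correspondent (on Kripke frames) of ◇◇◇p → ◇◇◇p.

∀x ∀y (xR³y → ∃w (y = w ∧ xR³w))

This is a Sahlqvist (Geach-type) schema ◇^3□^0p → □^0◇^3p.
Minimal-valuation argument: fix x; take any y with xR^3y and any z with xR^0z. Set V(p) to the set of worlds R-reachable from y in exactly 0 steps. Then □^0p holds at y, so the antecedent holds at x; validity forces ◇^3p at z, giving a w with zR^3w and yR^0w.
First-order correspondent: ∀x ∀y (xR³y → ∃w (y = w ∧ xR³w)).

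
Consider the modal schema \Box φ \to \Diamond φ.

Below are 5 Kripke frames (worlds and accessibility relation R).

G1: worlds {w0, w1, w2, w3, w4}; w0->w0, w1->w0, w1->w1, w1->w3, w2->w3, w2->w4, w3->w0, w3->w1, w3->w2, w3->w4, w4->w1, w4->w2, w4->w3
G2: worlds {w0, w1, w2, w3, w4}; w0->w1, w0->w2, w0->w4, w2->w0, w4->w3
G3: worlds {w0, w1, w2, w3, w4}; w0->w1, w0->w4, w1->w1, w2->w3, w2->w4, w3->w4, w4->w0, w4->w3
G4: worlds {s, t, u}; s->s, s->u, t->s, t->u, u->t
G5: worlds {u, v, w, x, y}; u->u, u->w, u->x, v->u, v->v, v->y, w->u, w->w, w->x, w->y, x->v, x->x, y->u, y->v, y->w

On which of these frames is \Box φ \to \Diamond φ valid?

G1, G3, G4, G5

Frame correspondent (Sahlqvist): \forall x \exists y Rxy — i.e. seriality.
G1: satisfies the condition.
G2: fails — world w1 has no successor.
G3: satisfies the condition.
G4: satisfies the condition.
G5: satisfies the condition.
Valid on: G1, G3, G4, G5.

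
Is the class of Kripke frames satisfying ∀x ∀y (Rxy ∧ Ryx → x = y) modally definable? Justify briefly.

No

Any modally definable frame class is closed under surjective bounded morphisms.
The 4-cycle (worlds s,t,u,v with s→t→u→v→s) is antisymmetric. Sending even-indexed worlds to • and odd-indexed worlds to ∘ is a surjective bounded morphism onto the two-world frame with •↔∘, which is not antisymmetric.
So no modal formula (or set of formulas) defines exactly the antisymmetric frames.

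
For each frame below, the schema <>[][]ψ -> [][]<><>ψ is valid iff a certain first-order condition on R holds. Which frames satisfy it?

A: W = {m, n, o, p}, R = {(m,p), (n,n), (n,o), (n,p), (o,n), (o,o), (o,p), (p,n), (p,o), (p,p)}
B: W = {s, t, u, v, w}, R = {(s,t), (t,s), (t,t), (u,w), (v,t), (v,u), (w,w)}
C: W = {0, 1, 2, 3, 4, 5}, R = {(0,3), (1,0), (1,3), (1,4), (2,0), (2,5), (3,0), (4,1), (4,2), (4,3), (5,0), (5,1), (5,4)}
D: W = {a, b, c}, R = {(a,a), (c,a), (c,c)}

The schema corresponds to a generalized confluence (Geach) condition: forall x forall y forall z ((xRy & x R^2 z) -> exists w (y R^2 w & z R^2 w)).
A: ✓.
B: fails — vRt, vR²w but no w* with tR²w* and wR²w*.
C: fails — 0R3, 0R²0 but no w with 3R²w and 0R²w.
D: ✓.

A, D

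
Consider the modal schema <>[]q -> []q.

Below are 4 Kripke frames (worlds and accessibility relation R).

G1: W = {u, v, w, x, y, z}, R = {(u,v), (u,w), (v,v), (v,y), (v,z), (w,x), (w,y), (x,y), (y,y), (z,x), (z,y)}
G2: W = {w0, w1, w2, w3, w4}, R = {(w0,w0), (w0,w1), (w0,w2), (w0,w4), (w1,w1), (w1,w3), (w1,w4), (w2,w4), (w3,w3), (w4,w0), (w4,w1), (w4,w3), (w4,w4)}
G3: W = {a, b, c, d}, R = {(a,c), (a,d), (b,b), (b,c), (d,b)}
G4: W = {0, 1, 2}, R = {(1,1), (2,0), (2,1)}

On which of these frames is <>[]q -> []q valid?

The schema corresponds to the Euclidean property: forall x forall y forall z (Rxy & Rxz -> Ryz).
G1: fails — Ruv and Ruw but not Rvw.
G2: fails — Rw0w4 and Rw0w2 but not Rw4w2.
G3: fails — Rac and Rac but not Rcc.
G4: fails — R20 and R20 but not R00.
Valid on no frame.

none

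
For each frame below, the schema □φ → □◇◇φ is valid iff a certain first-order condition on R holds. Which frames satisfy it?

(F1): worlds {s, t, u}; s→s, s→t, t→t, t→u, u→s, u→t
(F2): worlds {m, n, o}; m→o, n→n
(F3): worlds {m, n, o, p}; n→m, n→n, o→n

This is the axiom for a generalized confluence (Geach) condition; its first-order frame correspondent is ∀x ∀z (xRz → ∃w (xRw ∧ zR²w)).
(F1): holds.
(F2): fails — mRo but no w with mRw and oR²w.
(F3): fails — nRm but no w with nRw and mR²w.

(F1)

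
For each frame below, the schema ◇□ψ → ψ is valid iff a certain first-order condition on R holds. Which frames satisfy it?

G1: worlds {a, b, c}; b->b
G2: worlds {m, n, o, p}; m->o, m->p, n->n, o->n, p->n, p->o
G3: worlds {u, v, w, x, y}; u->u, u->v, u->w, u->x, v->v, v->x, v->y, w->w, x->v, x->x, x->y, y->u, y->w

G1

Frame correspondent (Sahlqvist): ∀x ∀y (Rxy → Ryx) — i.e. symmetry.
G1: condition met.
G2: fails — Ron but not Rno.
G3: fails — Ruv but not Rvu.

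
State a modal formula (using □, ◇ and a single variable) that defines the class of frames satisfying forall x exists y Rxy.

A defining formula is □r → ◇r (the D axiom).

□r → ◇r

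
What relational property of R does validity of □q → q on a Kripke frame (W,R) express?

reflexivity: ∀x Rxx

Suppose □q→q is valid. At any x set V(q)={w : Rxw}. Then □q holds at x, so q holds at x, i.e. Rxx.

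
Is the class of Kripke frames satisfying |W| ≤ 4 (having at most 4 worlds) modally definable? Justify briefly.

No

Modal frame validity is preserved under disjoint unions.
Any modal formula valid on each of 5 disjoint one-world frames is valid on their disjoint union (validity is preserved under disjoint unions). Each one-world frame has |W|=1≤4, but the union has |W|=5.
Hence having at most 4 worlds is not modally definable.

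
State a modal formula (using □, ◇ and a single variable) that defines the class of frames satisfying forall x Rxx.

This is reflexivity; the standard corresponding axiom is T: □ψ → ψ.
Suppose □ψ→ψ is valid. At any x set V(ψ)={w : Rxw}. Then □ψ holds at x, so ψ holds at x, i.e. Rxx.

□ψ → ψ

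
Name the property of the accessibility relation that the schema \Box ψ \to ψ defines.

Suppose □ψ→ψ is valid. At any x set V(ψ)={w : Rxw}. Then □ψ holds at x, so ψ holds at x, i.e. Rxx.

reflexivity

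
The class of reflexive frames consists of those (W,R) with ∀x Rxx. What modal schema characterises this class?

□q → q

This is reflexivity; the standard corresponding axiom is T: □q → q.
Suppose □q→q is valid. At any x set V(q)={w : Rxw}. Then □q holds at x, so q holds at x, i.e. Rxx.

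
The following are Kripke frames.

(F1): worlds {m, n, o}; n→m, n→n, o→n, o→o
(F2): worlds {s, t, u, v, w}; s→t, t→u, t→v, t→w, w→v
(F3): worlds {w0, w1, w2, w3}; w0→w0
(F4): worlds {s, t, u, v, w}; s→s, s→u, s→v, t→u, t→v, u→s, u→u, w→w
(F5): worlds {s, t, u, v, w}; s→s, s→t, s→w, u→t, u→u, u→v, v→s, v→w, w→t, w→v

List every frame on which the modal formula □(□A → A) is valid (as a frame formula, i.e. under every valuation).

(F3)

The schema corresponds to shift-reflexivity: ∀x ∀y (Rxy → Ryy).
(F1): fails — Rnm but not Rmm.
(F2): fails — Rtv but not Rvv.
(F3): satisfies the condition.
(F4): fails — Rtv but not Rvv.
(F5): fails — Ruv but not Rvv.
Valid on: (F3).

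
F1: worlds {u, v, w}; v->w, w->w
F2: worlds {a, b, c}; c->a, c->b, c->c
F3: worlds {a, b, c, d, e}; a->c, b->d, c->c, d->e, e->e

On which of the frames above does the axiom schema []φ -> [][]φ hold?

F1, F2

This is the axiom for transitivity; its first-order frame correspondent is forall x forall y forall z (Rxy & Ryz -> Rxz).
F1: holds.
F2: holds.
F3: fails — Rbd and Rde but not Rbe.
Valid on: F1, F2.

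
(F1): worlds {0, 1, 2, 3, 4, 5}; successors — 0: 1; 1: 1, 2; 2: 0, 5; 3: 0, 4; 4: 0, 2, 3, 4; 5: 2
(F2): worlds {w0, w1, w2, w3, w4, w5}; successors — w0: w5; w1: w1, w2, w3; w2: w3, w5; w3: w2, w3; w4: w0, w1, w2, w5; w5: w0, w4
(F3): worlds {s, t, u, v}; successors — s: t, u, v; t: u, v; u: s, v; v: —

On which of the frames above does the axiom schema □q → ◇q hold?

(F1), (F2)

The schema corresponds to seriality: ∀x ∃y Rxy.
(F1): satisfies the condition.
(F2): satisfies the condition.
(F3): fails — world v has no successor.
Valid on: (F1), (F2).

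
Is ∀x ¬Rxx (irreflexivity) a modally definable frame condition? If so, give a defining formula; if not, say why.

No

If a class were modally definable it would be closed under surjective bounded morphisms (Goldblatt–Thomason).
The 5-cycle (worlds a,b,c,d,e with a→b→c→d→e→a) is irreflexive, and the map sending every world to a single reflexive point • is a surjective bounded morphism (forth: every edge maps to (•,•); back: every world has a successor). So any modal formula valid on the 5-cycle is also valid on the reflexive point, which is not irreflexive.
Hence irreflexivity is not modally definable.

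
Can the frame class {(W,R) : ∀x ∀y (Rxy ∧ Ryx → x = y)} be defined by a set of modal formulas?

Modal frame validity is preserved under surjective bounded morphisms.
The 6-cycle (worlds 0,1,2,3,4,5 with 0→1→2→3→4→5→0) is antisymmetric. Sending even-indexed worlds to s and odd-indexed worlds to t is a surjective bounded morphism onto the two-world frame with s↔t, which is not antisymmetric.
Hence antisymmetry is not modally definable.

Not definable by any modal formula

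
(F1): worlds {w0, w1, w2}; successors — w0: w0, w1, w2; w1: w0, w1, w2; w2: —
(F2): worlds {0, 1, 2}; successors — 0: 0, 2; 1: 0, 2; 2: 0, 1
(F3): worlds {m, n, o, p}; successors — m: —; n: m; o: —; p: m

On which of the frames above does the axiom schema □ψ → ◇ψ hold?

(F2)

Frame correspondent (Sahlqvist): ∀x ∃y Rxy — i.e. seriality.
(F1): fails — world w2 has no successor.
(F2): ✓.
(F3): fails — world m has no successor.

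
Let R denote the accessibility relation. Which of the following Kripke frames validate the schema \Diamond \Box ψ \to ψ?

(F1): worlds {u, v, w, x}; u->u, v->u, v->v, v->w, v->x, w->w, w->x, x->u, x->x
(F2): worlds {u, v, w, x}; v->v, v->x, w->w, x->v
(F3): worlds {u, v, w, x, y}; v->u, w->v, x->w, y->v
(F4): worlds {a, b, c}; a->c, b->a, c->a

(F2)

Frame correspondent (Sahlqvist): \forall x \forall y (Rxy \to Ryx) — i.e. symmetry.
(F1): fails — Rwx but not Rxw.
(F2): condition met.
(F3): fails — Rxw but not Rwx.
(F4): fails — Rba but not Rab.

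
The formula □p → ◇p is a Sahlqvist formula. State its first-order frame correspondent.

seriality

Suppose □p→◇p is valid. At any x set V(p)=W. Then □p at x, so ◇p at x, so x has a successor.
Conversely, any frame satisfying ∀x ∃y Rxy validates the schema.
Frame condition: ∀x ∃y Rxy.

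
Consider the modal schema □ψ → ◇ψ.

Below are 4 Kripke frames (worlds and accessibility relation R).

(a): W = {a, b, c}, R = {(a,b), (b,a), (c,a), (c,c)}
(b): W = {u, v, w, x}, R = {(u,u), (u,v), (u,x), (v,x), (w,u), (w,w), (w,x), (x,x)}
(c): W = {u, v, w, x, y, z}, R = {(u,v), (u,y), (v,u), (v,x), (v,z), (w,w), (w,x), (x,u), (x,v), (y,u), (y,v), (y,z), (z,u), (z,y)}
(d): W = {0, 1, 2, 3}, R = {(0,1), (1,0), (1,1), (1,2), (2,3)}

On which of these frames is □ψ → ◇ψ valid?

(a), (b), (c)

The schema corresponds to seriality: ∀x ∃y Rxy.
(a): holds.
(b): holds.
(c): holds.
(d): fails — world 3 has no successor.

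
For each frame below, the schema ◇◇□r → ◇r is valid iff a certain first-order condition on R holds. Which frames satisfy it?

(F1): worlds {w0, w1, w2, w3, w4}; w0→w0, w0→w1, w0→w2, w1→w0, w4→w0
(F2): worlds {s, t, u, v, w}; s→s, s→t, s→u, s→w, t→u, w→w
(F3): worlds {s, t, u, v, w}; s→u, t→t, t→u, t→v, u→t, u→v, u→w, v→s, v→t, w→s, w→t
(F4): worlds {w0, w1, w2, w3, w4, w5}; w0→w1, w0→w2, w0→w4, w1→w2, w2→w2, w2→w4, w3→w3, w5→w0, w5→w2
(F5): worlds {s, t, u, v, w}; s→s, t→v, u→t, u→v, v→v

The schema corresponds to a generalized confluence (Geach) condition: ∀x ∀y (xR²y → ∃w (yRw ∧ xRw)).
(F1): fails — w0R²w2 but no w with w2Rw and w0Rw.
(F2): fails — sR²u but no w* with uRw* and sRw*.
(F3): fails — sR²v but no w* with vRw* and sRw*.
(F4): fails — w0R²w4 but no w with w4Rw and w0Rw.
(F5): satisfies the condition.
Valid on: (F5).

(F5)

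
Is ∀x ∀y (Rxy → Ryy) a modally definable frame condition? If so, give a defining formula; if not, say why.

This is a Sahlqvist condition; the T□ axiom □(□r → r) defines it.
Suppose □(□r→r) is valid. Take Rxy and set V(r)={w : Ryw}. Then at y, □r holds; since □(□r→r) at x, □r→r at y, so r at y, i.e. Ryy.

Yes — defined by □(□r → r)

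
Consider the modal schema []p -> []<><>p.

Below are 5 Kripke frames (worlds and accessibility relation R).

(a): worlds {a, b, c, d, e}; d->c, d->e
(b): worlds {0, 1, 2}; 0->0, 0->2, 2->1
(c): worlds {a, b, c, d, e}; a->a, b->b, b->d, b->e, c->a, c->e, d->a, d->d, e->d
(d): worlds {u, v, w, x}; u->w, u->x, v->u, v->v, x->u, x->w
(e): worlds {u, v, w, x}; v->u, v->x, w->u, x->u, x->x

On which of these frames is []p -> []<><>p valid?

(c)

Frame correspondent (Sahlqvist): forall x forall z (xRz -> exists w (xRw & z R^2 w)) — i.e. a generalized confluence (Geach) condition.
(a): fails — dRc but no w with dRw and cR²w.
(b): fails — 0R2 but no w with 0Rw and 2R²w.
(c): condition met.
(d): fails — uRw but no t with uRt and wR²t.
(e): fails — vRu but no t with vRt and uR²t.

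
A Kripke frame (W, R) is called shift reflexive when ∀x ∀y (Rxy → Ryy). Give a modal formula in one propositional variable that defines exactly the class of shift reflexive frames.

□(□q → q)

This is shift-reflexivity; the standard corresponding axiom is T□: □(□q → q).
Suppose □(□q→q) is valid. Take Rxy and set V(q)={w : Ryw}. Then at y, □q holds; since □(□q→q) at x, □q→q at y, so q at y, i.e. Ryy.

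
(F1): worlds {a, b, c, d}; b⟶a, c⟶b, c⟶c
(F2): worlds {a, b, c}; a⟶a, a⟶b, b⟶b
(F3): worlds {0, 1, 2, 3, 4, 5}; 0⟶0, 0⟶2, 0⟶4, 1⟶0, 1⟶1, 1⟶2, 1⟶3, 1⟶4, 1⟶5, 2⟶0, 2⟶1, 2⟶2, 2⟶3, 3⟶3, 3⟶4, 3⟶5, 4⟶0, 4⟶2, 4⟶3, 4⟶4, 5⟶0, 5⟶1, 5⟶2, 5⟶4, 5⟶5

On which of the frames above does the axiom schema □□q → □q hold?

This is the axiom for density; its first-order frame correspondent is ∀x ∀y (Rxy → ∃z (Rxz ∧ Rzy)).
(F1): fails — Rba but no z with Rbz and Rza.
(F2): holds.
(F3): holds.

(F2), (F3)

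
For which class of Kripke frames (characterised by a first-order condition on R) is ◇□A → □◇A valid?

This schema is the .2 axiom.
It corresponds to convergence: ∀x ∀y ∀z (Rxy ∧ Rxz → ∃w (Ryw ∧ Rzw)).

Convergence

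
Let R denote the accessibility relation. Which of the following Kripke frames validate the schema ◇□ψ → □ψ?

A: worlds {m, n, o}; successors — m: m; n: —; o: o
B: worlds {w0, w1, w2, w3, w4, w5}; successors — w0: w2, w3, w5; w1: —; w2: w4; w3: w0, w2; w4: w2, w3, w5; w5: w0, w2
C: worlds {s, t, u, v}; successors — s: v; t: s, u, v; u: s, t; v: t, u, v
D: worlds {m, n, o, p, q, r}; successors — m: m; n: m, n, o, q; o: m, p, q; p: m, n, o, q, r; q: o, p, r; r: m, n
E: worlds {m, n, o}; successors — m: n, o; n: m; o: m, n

Frame correspondent (Sahlqvist): ∀x ∀y ∀z (Rxy ∧ Rxz → Ryz) — i.e. the Euclidean property.
A: holds.
B: fails — Rw0w5 and Rw0w5 but not Rw5w5.
C: fails — Rtv and Rts but not Rvs.
D: fails — Rno and Rnn but not Ron.
E: fails — Rmo and Rmo but not Roo.

A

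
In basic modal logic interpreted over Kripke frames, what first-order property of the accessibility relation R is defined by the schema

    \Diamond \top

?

◇⊤ holds at w iff w has a successor, so frame-validity of ◇⊤ is exactly seriality. Equivalently via □p → ◇p:
Suppose □p→◇p is valid. At any x set V(p)=W. Then □p at x, so ◇p at x, so x has a successor.
The converse is a direct semantic check.
So the correspondent is seriality.

Seriality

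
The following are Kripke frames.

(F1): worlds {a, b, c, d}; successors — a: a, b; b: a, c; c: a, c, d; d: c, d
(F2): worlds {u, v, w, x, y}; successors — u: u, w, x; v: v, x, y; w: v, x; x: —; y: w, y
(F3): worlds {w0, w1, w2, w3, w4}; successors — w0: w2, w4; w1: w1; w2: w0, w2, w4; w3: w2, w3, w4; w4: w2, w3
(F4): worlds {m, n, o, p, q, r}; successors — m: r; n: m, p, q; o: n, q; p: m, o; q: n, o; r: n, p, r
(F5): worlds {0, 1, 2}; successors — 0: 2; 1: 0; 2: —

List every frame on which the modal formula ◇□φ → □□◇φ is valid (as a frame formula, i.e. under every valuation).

(F3)

The schema corresponds to a generalized confluence (Geach) condition: ∀x ∀y ∀z ((xRy ∧ xR²z) → ∃w (yRw ∧ zRw)).
(F1): fails — bRa, bR²d but no w with aRw and dRw.
(F2): fails — uRu, uR²x but no t with uRt and xRt.
(F3): ✓.
(F4): fails — mRr, mR²p but no w with rRw and pRw.
(F5): fails — 1R0, 1R²2 but no w with 0Rw and 2Rw.
Valid on: (F3).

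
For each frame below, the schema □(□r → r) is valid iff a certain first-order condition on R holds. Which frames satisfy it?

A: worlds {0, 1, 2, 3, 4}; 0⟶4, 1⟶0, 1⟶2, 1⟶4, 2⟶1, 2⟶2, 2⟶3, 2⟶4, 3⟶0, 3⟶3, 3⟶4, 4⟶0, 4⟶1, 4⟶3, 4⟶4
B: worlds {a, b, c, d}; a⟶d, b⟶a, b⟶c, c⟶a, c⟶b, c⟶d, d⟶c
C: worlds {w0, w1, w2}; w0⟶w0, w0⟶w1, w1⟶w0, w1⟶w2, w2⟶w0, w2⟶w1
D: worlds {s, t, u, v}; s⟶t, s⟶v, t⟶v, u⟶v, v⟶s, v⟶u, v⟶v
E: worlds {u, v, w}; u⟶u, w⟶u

Frame correspondent (Sahlqvist): ∀x ∀y (Rxy → Ryy) — i.e. shift-reflexivity.
A: fails — R10 but not R00.
B: fails — Rbc but not Rcc.
C: fails — Rw1w2 but not Rw2w2.
D: fails — Rvu but not Ruu.
E: ✓.

E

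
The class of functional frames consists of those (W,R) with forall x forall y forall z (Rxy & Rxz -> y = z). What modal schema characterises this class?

This is partial functionality; the standard corresponding axiom is CD: ◇r → □r.
Suppose ◇r→□r is valid. Take Rxy, Rxz and set V(r)={y}. Then ◇r at x, so □r at x, so r at z, i.e. z=y.

◇r → □r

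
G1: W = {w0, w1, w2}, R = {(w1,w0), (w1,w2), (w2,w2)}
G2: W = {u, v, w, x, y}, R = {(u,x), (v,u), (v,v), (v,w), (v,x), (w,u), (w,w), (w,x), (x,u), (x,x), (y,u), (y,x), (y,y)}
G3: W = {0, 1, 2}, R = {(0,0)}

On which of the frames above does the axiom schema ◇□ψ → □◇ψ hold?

G2, G3

This is the axiom for convergence; its first-order frame correspondent is ∀x ∀y ∀z (Rxy ∧ Rxz → ∃w (Ryw ∧ Rzw)).
G1: fails — Rw1w2 and Rw1w0 but w2 and w0 have no common successor.
G2: holds.
G3: holds.
Valid on: G2, G3.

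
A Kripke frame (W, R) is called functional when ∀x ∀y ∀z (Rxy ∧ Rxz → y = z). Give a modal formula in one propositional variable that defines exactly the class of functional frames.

◇s → □s

The condition is partial functionality. The CD schema ◇s → □s defines it.
Suppose ◇s→□s is valid. Take Rxy, Rxz and set V(s)={y}. Then ◇s at x, so □s at x, so s at z, i.e. z=y.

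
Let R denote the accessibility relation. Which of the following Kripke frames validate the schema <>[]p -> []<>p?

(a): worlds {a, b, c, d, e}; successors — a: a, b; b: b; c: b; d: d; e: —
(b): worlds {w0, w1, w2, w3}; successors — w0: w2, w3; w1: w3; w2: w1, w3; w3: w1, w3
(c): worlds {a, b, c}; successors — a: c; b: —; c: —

(a), (b)

The schema corresponds to convergence: forall x forall y forall z (Rxy & Rxz -> exists w (Ryw & Rzw)).
(a): condition met.
(b): condition met.
(c): fails — Rac and Rac but c and c have no common successor.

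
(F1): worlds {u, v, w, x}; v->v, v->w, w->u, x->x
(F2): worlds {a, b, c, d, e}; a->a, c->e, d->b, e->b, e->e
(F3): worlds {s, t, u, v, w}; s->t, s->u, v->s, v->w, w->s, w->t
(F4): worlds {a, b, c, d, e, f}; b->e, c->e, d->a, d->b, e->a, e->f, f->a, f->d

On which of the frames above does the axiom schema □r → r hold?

The schema corresponds to reflexivity: ∀x Rxx.
(F1): fails — world u does not see itself.
(F2): fails — world b does not see itself.
(F3): fails — world s does not see itself.
(F4): fails — world a does not see itself.
Valid on no frame.

none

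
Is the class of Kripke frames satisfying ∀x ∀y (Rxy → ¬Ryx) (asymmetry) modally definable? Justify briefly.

No — not modally definable

Modal frame validity is preserved under surjective bounded morphisms.
The 5-cycle (worlds w0,w1,w2,w3,w4 with w0→w1→w2→w3→w4→w0) is asymmetric. Mapping every world to a single reflexive point • is a surjective bounded morphism, and the reflexive point is not asymmetric (R•• but asymmetry requires ¬R••).
So the class is not modally definable.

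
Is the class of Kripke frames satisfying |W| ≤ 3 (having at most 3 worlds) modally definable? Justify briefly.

Not definable by any modal formula

If a class were modally definable it would be closed under disjoint unions (Goldblatt–Thomason).
Any modal formula valid on each of 4 disjoint one-world frames is valid on their disjoint union (validity is preserved under disjoint unions). Each one-world frame has |W|=1≤3, but the union has |W|=4.
Hence having at most 3 worlds is not modally definable.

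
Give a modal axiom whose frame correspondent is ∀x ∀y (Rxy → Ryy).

□(□q → q)

This is shift-reflexivity; the standard corresponding axiom is T□: □(□q → q).
Suppose □(□q→q) is valid. Take Rxy and set V(q)={w : Ryw}. Then at y, □q holds; since □(□q→q) at x, □q→q at y, so q at y, i.e. Ryy.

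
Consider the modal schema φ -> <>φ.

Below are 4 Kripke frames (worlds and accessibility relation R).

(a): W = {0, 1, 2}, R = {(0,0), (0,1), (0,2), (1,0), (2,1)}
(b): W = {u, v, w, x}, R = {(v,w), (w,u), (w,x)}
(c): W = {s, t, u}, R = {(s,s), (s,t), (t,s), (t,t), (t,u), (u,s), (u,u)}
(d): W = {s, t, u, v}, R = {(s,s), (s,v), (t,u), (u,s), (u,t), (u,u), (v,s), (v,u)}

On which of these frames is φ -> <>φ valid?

(c)

This is the axiom for reflexivity; its first-order frame correspondent is forall x Rxx.
(a): fails — world 1 does not see itself.
(b): fails — world u does not see itself.
(c): condition met.
(d): fails — world t does not see itself.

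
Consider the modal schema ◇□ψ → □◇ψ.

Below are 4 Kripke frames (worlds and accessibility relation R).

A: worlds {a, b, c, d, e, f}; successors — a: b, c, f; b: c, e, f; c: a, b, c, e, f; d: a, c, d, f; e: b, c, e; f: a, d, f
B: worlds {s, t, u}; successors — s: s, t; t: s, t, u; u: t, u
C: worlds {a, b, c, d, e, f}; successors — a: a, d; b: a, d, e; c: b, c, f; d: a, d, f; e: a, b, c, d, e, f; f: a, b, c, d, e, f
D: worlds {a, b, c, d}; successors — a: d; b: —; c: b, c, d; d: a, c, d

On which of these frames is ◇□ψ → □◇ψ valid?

Frame correspondent (Sahlqvist): ∀x ∀y ∀z (Rxy ∧ Rxz → ∃w (Ryw ∧ Rzw)) — i.e. convergence.
A: fails — Rbe and Rbf but e and f have no common successor.
B: holds.
C: fails — Rcc and Rcb but c and b have no common successor.
D: fails — Rcc and Rcb but c and b have no common successor.

B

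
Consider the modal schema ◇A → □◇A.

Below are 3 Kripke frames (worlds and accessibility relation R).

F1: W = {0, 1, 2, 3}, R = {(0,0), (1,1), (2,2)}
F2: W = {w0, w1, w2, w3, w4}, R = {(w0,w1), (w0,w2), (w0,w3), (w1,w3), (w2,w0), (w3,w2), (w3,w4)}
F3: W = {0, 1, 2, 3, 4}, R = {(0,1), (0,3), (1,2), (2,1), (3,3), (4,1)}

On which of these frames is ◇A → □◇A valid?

Frame correspondent (Sahlqvist): ∀x ∀y ∀z (Rxy ∧ Rxz → Ryz) — i.e. the Euclidean property.
F1: condition met.
F2: fails — Rw0w1 and Rw0w1 but not Rw1w1.
F3: fails — R01 and R01 but not R11.
Valid on: F1.

F1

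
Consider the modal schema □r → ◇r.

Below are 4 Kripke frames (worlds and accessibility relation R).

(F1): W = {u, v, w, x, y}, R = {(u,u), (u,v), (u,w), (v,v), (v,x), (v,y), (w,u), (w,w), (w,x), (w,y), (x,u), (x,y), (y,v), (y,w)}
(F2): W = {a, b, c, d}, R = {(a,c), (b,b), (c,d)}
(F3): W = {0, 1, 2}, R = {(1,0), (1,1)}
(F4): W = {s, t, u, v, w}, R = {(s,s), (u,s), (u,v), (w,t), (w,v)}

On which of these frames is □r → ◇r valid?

Frame correspondent (Sahlqvist): ∀x ∃y Rxy — i.e. seriality.
(F1): holds.
(F2): fails — world d has no successor.
(F3): fails — world 0 has no successor.
(F4): fails — world t has no successor.
Valid on: (F1).

(F1)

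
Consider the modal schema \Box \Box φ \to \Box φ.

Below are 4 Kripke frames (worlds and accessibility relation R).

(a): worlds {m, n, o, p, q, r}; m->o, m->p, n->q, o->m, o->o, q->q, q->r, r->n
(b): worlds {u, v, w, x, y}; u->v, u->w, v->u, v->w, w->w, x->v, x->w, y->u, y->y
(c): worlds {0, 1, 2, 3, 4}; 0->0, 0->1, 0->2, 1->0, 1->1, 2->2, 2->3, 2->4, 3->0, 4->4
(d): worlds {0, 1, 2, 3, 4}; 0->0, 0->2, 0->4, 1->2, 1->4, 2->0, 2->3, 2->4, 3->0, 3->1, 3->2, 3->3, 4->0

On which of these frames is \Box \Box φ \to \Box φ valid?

The schema corresponds to density: \forall x \forall y (Rxy \to \exists z (Rxz \wedge Rzy)).
(a): fails — Rrn but no z with Rrz and Rzn.
(b): fails — Ruv but no z with Ruz and Rzv.
(c): satisfies the condition.
(d): fails — R12 but no z with R1z and Rz2.
Valid on: (c).

(c)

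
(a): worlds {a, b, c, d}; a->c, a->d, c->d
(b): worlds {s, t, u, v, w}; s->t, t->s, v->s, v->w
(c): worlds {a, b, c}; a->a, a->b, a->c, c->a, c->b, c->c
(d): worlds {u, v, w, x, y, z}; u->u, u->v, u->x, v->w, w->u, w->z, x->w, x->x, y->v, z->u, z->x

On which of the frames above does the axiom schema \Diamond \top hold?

(d)

Frame correspondent (Sahlqvist): \forall x \exists y Rxy — i.e. seriality.
(a): fails — world b has no successor.
(b): fails — world u has no successor.
(c): fails — world b has no successor.
(d): holds.
Valid on: (d).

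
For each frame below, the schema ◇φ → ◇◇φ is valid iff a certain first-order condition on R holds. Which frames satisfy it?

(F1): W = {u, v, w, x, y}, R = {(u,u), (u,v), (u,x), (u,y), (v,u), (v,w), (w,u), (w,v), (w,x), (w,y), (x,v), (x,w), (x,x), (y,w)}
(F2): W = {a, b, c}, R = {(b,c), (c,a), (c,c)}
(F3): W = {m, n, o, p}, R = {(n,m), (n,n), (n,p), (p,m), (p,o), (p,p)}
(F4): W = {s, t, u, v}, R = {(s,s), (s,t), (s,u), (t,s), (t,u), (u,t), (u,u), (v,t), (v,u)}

Frame correspondent (Sahlqvist): ∀x ∀y (xRy → ∃w (y = w ∧ xR²w)) — i.e. a generalized confluence (Geach) condition.
(F1): fails — vRw but no t with w=t and vR²t.
(F2): ✓.
(F3): ✓.
(F4): ✓.
Valid on: (F2), (F3), (F4).

(F2), (F3), (F4)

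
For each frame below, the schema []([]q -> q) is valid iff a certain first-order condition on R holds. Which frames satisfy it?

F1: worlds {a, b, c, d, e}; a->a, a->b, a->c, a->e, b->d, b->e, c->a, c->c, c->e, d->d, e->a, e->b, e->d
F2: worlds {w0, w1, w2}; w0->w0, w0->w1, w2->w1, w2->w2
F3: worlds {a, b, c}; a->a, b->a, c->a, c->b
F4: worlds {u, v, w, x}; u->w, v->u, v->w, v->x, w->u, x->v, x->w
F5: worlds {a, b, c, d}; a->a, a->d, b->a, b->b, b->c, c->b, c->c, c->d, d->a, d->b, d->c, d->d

This is the axiom for shift-reflexivity; its first-order frame correspondent is forall x forall y (Rxy -> Ryy).
F1: fails — Reb but not Rbb.
F2: fails — Rw0w1 but not Rw1w1.
F3: fails — Rcb but not Rbb.
F4: fails — Rxw but not Rww.
F5: condition met.

F5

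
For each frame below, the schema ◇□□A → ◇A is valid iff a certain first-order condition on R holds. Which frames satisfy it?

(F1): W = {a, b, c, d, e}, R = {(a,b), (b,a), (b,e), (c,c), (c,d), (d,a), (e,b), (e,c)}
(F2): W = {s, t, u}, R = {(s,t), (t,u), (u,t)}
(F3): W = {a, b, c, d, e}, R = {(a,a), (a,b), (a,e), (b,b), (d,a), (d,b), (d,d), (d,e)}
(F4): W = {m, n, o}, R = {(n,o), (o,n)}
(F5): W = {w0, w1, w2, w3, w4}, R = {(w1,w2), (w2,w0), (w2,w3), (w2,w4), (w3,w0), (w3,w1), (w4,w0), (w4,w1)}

This is the axiom for a generalized confluence (Geach) condition; its first-order frame correspondent is ∀x ∀y (xRy → ∃w (yR²w ∧ xRw)).
(F1): fails — cRd but no w with dR²w and cRw.
(F2): holds.
(F3): fails — aRe but no w with eR²w and aRw.
(F4): holds.
(F5): fails — w1Rw2 but no w with w2R²w and w1Rw.
Valid on: (F2), (F4).

(F2), (F4)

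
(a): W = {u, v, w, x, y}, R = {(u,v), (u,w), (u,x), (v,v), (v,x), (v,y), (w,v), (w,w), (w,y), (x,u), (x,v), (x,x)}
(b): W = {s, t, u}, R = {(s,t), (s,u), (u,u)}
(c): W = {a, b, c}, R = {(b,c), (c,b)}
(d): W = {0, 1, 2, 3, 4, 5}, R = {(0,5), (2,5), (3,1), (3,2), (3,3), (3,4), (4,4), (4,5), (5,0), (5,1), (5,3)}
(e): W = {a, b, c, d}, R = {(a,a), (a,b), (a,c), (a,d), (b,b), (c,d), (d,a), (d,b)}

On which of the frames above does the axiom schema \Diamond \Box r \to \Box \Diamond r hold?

Frame correspondent (Sahlqvist): \forall x \forall y \forall z (Rxy \wedge Rxz \to \exists w (Ryw \wedge Rzw)) — i.e. convergence.
(a): fails — Rvv and Rvy but v and y have no common successor.
(b): fails — Rsu and Rst but u and t have no common successor.
(c): holds.
(d): fails — R34 and R31 but 4 and 1 have no common successor.
(e): fails — Rab and Rac but b and c have no common successor.

(c)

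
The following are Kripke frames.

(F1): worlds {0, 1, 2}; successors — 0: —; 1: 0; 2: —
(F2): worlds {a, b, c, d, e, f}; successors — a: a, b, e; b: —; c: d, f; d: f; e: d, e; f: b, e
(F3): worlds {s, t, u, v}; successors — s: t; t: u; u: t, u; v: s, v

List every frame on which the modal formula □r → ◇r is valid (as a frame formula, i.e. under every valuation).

Frame correspondent (Sahlqvist): ∀x ∃y Rxy — i.e. seriality.
(F1): fails — world 0 has no successor.
(F2): fails — world b has no successor.
(F3): satisfies the condition.

(F3)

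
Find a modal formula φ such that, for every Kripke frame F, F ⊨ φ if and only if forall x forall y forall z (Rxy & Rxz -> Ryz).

This is the Euclidean property; the standard corresponding axiom is 5: ◇q → □◇q.
Suppose ◇q→□◇q is valid. Take Rxy, Rxz and set V(q)={y}. Then ◇q at x, so □◇q at x, so ◇q at z, so some w with Rzw has q; w=y, i.e. Rzy. By symmetry of the argument, Ryz.

◇q → □◇q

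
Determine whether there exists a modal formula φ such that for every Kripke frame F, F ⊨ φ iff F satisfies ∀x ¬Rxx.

Not modally definable

Modal frame validity is preserved under surjective bounded morphisms.
The 3-cycle (worlds s,t,u with s→t→u→s) is irreflexive, and the map sending every world to a single reflexive point • is a surjective bounded morphism (forth: every edge maps to (•,•); back: every world has a successor). So any modal formula valid on the 3-cycle is also valid on the reflexive point, which is not irreflexive.
So the class is not modally definable.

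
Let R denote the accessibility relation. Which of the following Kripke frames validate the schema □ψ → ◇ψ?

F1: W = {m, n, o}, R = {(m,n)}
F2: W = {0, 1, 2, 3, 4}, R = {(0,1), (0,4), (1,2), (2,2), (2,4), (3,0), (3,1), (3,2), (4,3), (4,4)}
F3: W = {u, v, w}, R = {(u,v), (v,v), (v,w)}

F2

This is the axiom for seriality; its first-order frame correspondent is ∀x ∃y Rxy.
F1: fails — world n has no successor.
F2: holds.
F3: fails — world w has no successor.
Valid on: F2.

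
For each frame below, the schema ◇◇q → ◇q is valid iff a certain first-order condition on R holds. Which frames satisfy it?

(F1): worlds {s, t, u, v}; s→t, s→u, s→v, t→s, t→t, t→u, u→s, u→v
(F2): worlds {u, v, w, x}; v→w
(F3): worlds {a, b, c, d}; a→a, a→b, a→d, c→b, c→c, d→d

(F2), (F3)

The schema corresponds to transitivity: ∀x ∀y ∀z (Rxy ∧ Ryz → Rxz).
(F1): fails — Rus and Rsu but not Ruu.
(F2): condition met.
(F3): condition met.
Valid on: (F2), (F3).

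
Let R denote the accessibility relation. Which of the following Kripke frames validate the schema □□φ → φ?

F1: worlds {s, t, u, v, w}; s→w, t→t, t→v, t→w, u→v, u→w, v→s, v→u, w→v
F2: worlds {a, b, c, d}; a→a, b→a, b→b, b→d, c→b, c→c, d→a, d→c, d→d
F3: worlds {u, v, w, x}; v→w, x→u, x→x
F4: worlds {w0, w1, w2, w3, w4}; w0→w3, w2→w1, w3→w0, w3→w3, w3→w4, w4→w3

The schema corresponds to a generalized confluence (Geach) condition: ∀x ∃w (xR²w ∧ x = w).
F1: fails — at s but no w* with sR²w* and s=w*.
F2: ✓.
F3: fails — at u but no t with uR²t and u=t.
F4: fails — at w1 but no w with w1R²w and w1=w.

F2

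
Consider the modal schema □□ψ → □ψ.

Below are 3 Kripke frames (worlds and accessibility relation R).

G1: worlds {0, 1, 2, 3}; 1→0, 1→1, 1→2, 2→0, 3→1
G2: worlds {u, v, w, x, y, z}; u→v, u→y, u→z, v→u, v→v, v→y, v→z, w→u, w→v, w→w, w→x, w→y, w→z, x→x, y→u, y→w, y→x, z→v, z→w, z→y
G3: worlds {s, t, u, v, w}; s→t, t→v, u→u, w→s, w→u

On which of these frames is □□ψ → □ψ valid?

G2

The schema corresponds to density: ∀x ∀y (Rxy → ∃z (Rxz ∧ Rzy)).
G1: fails — R20 but no z with R2z and Rz0.
G2: ✓.
G3: fails — Rtv but no z with Rtz and Rzv.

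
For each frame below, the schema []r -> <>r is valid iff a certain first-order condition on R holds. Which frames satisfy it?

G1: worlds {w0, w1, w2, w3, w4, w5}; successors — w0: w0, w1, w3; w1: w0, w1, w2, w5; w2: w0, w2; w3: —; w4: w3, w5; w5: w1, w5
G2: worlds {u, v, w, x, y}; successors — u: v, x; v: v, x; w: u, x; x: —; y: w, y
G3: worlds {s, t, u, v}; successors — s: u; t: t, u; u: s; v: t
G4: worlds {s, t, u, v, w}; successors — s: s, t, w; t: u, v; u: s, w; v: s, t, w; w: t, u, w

G3, G4

The schema corresponds to seriality: forall x exists y Rxy.
G1: fails — world w3 has no successor.
G2: fails — world x has no successor.
G3: condition met.
G4: condition met.
Valid on: G3, G4.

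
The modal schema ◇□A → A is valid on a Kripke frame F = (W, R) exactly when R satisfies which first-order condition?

Symmetry

This is frame-equivalent to A → □◇A (substitute ¬A for A and contrapose).
Suppose A→□◇A is valid. Take Rxy and set V(A)={x}. Then A at x, so □◇A at x, so ◇A at y, so some z with Ryz has A; z=x, i.e. Ryx.
The converse is a direct semantic check.
Frame condition: ∀x ∀y (Rxy → Ryx).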